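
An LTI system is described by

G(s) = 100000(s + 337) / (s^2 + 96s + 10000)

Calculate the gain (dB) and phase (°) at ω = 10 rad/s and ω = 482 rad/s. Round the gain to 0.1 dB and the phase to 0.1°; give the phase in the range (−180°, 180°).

At s = jω = j10:
zero (s+337): 337 + j10 → |·| = √(337²+10²) = √113669 ≈ 337.15, ∠ = arctan(10/337) ≈ 1.70°
quadratic: (j10)² + 96·j10 + 10000 = 9900 + j960 → |·| ≈ 9946.4, ∠ ≈ 5.54°
|G| = 100000 · 337.15 / 9946.4 ≈ 3389.7
Gain = 20 log₁₀(3389.7) ≈ 70.60 dB
∠G = 1.70° − 5.54° = -3.84°

At s = jω = j482:
zero (s+337): 337 + j482 → |·| = √(337²+482²) = √345893 ≈ 588.13, ∠ = arctan(482/337) ≈ 55.04°
quadratic: (j482)² + 96·j482 + 10000 = -222324 + j46272 → |·| ≈ 2.2709e+05, ∠ ≈ 168.24°
|G| = 100000 · 588.13 / 2.2709e+05 ≈ 258.99
Gain = 20 log₁₀(258.99) ≈ 48.27 dB
∠G = 55.04° − 168.24° = -113.20°

ω = 10: 70.6 dB, -3.8°; ω = 482: 48.3 dB, -113.2°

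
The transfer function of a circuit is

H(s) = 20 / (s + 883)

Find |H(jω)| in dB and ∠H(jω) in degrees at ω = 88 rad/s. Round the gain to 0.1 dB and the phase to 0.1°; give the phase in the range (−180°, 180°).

-32.9 dB, -5.7°

At s = jω = j88:
pole (s+883): 883 + j88 → |·| = √(883²+88²) = √787433 ≈ 887.37, ∠ = arctan(88/883) ≈ 5.69°
|H| = 20 / 887.37 ≈ 0.022539
Gain = 20 log₁₀(0.022539) ≈ -32.94 dB
∠H = 0.00° − 5.69° = -5.69°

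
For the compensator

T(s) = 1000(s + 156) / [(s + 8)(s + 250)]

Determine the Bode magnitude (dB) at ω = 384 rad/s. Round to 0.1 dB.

At s = jω = j384:
zero (s+156): 156 + j384 → |·| = √(156²+384²) = √171792 ≈ 414.48, ∠ = arctan(384/156) ≈ 67.89°
pole (s+8): 8 + j384 → |·| = √(8²+384²) = √147520 ≈ 384.08, ∠ = arctan(384/8) ≈ 88.81°
pole (s+250): 250 + j384 → |·| = √(250²+384²) = √209956 ≈ 458.21, ∠ = arctan(384/250) ≈ 56.93°
|T| = 1000 · 414.48 / 1.7599e+05 ≈ 2.3551
Gain = 20 log₁₀(2.3551) ≈ 7.44 dB

7.4 dB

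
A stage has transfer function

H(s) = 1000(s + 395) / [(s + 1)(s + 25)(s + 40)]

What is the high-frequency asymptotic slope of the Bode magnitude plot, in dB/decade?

Each pole contributes −20 dB/decade at high frequency; each zero contributes +20 dB/decade.
Net: 1 zero(s) − 3 pole(s) → -40 dB/decade.

-40 dB/decade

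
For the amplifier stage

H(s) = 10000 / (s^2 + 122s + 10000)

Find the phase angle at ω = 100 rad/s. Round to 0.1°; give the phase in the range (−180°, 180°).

At s = jω = j100:
quadratic: (j100)² + 122·j100 + 10000 = 0 + j12200 → |·| ≈ 12200, ∠ ≈ 90.00°
∠H = 0.00° − 90.00° = -90.00°

-90.0°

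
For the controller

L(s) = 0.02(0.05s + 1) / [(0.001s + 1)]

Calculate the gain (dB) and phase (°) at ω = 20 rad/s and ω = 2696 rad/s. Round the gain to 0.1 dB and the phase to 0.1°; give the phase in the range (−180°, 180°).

ω = 20: -31.0 dB, 43.9°; ω = 2696: -0.6 dB, 19.9°

At ω = 20 rad/s:
zero (1 + j20·0.05) = 1 + j1 → |·| ≈ 1.4142, ∠ ≈ 45.00°
pole (1 + j20·0.001) = 1 + j0.02 → |·| ≈ 1.0002, ∠ ≈ 1.15°
|L| = 0.02 · 1.4142 / (1.0002) ≈ 0.028278
Gain = 20 log₁₀(0.028278) ≈ -30.97 dB
∠L = (45.00°) − (1.15°) = 43.85°

At ω = 2696 rad/s:
zero (1 + j2696·0.05) = 1 + j134.8 → |·| ≈ 134.8, ∠ ≈ 89.57°
pole (1 + j2696·0.001) = 1 + j2.696 → |·| ≈ 2.8755, ∠ ≈ 69.65°
|L| = 0.02 · 134.8 / (2.8755) ≈ 0.93758
Gain = 20 log₁₀(0.93758) ≈ -0.56 dB
∠L = (89.57°) − (69.65°) = 19.92°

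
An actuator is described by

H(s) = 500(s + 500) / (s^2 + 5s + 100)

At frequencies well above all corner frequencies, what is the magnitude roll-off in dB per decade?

Each pole contributes −20 dB/decade at high frequency; each zero contributes +20 dB/decade.
Net: 1 zero(s) − 2 pole(s) → -20 dB/decade.

-20 dB/decade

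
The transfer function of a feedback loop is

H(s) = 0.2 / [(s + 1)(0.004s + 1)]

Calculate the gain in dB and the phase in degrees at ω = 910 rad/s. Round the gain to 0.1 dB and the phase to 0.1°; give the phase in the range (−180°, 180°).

-84.7 dB, -164.6°

At ω = 910 rad/s:
pole (1 + j910·1) = 1 + j910 → |·| ≈ 910, ∠ ≈ 89.94°
pole (1 + j910·0.004) = 1 + j3.64 → |·| ≈ 3.7749, ∠ ≈ 74.64°
|H| = 0.2 · 1 / (910 · 3.7749) ≈ 5.8221e-05
Gain = 20 log₁₀(5.8221e-05) ≈ -84.70 dB
∠H = (0°) − (89.94° + 74.64°) = -164.58°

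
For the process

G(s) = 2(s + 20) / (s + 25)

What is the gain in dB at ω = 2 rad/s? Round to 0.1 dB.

At s = jω = j2:
zero (s+20): 20 + j2 → |·| = √(20²+2²) = √404 ≈ 20.1, ∠ = arctan(2/20) ≈ 5.71°
pole (s+25): 25 + j2 → |·| = √(25²+2²) = √629 ≈ 25.08, ∠ = arctan(2/25) ≈ 4.57°
|G| = 2 · 20.1 / 25.08 ≈ 1.6029
Gain = 20 log₁₀(1.6029) ≈ 4.10 dB

4.1 dB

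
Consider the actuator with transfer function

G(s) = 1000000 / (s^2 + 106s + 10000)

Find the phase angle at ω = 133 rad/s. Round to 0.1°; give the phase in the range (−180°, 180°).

At s = jω = j133:
quadratic: (j133)² + 106·j133 + 10000 = -7689 + j14098 → |·| ≈ 16058, ∠ ≈ 118.61°
∠G = 0.00° − 118.61° = -118.61°

-118.6°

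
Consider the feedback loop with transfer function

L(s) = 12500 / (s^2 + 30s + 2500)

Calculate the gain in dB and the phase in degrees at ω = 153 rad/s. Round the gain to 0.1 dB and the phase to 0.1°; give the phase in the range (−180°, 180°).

At s = jω = j153:
quadratic: (j153)² + 30·j153 + 2500 = -20909 + j4590 → |·| ≈ 21407, ∠ ≈ 167.62°
|L| = 12500 / 21407 ≈ 0.58392
Gain = 20 log₁₀(0.58392) ≈ -4.67 dB
∠L = 0.00° − 167.62° = -167.62°

-4.7 dB, -167.6°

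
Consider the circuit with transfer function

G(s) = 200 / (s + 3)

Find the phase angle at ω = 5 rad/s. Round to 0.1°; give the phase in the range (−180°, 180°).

Substitute s = j5:
Numerator: 200 = 200 + j0
Denominator: (j5) + 3 = 3 + j5
|N| = √(200² + 0²) ≈ 200, ∠N ≈ 0.00°
|D| = √(3² + 5²) ≈ 5.831, ∠D ≈ 59.04°
∠G = 0.00° − 59.04° = -59.04°

-59.0°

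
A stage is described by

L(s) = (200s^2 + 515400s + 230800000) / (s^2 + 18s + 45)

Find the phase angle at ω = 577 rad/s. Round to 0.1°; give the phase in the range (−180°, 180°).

Substitute s = j577:
Numerator: 200(j577)^2 + 515400(j577) + 230800000 = 164214200 + j297385800
Denominator: (j577)^2 + 18(j577) + 45 = -332884 + j10386
|N| = √(164214200² + 297385800²) ≈ 3.3971e+08, ∠N ≈ 61.09°
|D| = √(332884² + 10386²) ≈ 3.3305e+05, ∠D ≈ 178.21°
∠L = 61.09° − 178.21° = -117.12°

-117.1°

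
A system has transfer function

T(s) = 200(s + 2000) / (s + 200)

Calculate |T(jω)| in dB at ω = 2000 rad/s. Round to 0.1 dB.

At s = jω = j2000:
zero (s+2000): 2000 + j2000 → |·| = √(2000²+2000²) = √8000000 ≈ 2828.4, ∠ = arctan(2000/2000) ≈ 45.00°
pole (s+200): 200 + j2000 → |·| = √(200²+2000²) = √4040000 ≈ 2010, ∠ = arctan(2000/200) ≈ 84.29°
|T| = 200 · 2828.4 / 2010 ≈ 281.43
Gain = 20 log₁₀(281.43) ≈ 48.99 dB

49.0 dB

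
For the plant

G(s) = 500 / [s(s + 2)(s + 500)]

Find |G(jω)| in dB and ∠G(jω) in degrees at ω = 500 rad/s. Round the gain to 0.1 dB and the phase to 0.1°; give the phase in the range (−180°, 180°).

At s = jω = j500:
pole (s+2): 2 + j500 → |·| = √(2²+500²) = √250004 ≈ 500, ∠ = arctan(500/2) ≈ 89.77°
pole (s+500): 500 + j500 → |·| = √(500²+500²) = √500000 ≈ 707.11, ∠ = arctan(500/500) ≈ 45.00°
pole at origin: |s| = 500, ∠ = 90.00° (in denominator)
|G| = 500 / 1.7678e+08 ≈ 2.8284e-06
Gain = 20 log₁₀(2.8284e-06) ≈ -110.97 dB
∠G = 0.00° − 224.77° = -224.77° ≡ 135.23° (principal value)

-111.0 dB, 135.2°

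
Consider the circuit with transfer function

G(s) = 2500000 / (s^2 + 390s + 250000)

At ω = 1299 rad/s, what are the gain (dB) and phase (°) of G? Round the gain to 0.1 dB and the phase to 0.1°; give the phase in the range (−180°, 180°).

At s = jω = j1299:
quadratic: (j1299)² + 390·j1299 + 250000 = -1437401 + j506610 → |·| ≈ 1.5241e+06, ∠ ≈ 160.59°
|G| = 2500000 / 1.5241e+06 ≈ 1.6403
Gain = 20 log₁₀(1.6403) ≈ 4.30 dB
∠G = 0.00° − 160.59° = -160.59°

4.3 dB, -160.6°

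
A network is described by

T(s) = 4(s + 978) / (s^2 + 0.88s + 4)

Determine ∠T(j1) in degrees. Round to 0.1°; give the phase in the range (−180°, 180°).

At s = jω = j1:
zero (s+978): 978 + j1 → |·| = √(978²+1²) = √956485 ≈ 978, ∠ = arctan(1/978) ≈ 0.06°
quadratic: (j1)² + 0.88·j1 + 4 = 3 + j0.88 → |·| ≈ 3.1264, ∠ ≈ 16.35°
∠T = 0.06° − 16.35° = -16.29°

-16.3°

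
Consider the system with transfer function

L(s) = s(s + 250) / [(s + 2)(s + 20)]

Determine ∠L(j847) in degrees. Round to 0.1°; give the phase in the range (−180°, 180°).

At s = jω = j847:
zero (s+250): 250 + j847 → |·| = √(250²+847²) = √779909 ≈ 883.12, ∠ = arctan(847/250) ≈ 73.56°
zero at origin: s = j847 → |·| = 847, ∠ = 90.00°
pole (s+2): 2 + j847 → |·| = √(2²+847²) = √717413 ≈ 847, ∠ = arctan(847/2) ≈ 89.86°
pole (s+20): 20 + j847 → |·| = √(20²+847²) = √717809 ≈ 847.24, ∠ = arctan(847/20) ≈ 88.65°
∠L = 163.56° − 178.51° = -14.95°

-15.0°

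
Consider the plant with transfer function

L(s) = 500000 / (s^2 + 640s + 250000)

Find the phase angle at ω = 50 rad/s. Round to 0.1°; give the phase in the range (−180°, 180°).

At s = jω = j50:
quadratic: (j50)² + 640·j50 + 250000 = 247500 + j32000 → |·| ≈ 2.4956e+05, ∠ ≈ 7.37°
∠L = 0.00° − 7.37° = -7.37°

-7.4°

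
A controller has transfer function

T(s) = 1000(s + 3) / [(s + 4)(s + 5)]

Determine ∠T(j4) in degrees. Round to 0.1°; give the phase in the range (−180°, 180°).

At s = jω = j4:
zero (s+3): 3 + j4 → |·| = √(3²+4²) = √25 ≈ 5, ∠ = arctan(4/3) ≈ 53.13°
pole (s+4): 4 + j4 → |·| = √(4²+4²) = √32 ≈ 5.6569, ∠ = arctan(4/4) ≈ 45.00°
pole (s+5): 5 + j4 → |·| = √(5²+4²) = √41 ≈ 6.4031, ∠ = arctan(4/5) ≈ 38.66°
∠T = 53.13° − 83.66° = -30.53°

-30.5°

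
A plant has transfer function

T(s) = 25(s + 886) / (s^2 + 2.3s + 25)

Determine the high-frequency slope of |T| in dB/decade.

-20 dB/decade

Each pole contributes −20 dB/decade at high frequency; each zero contributes +20 dB/decade.
Net: 1 zero(s) − 2 pole(s) → -20 dB/decade.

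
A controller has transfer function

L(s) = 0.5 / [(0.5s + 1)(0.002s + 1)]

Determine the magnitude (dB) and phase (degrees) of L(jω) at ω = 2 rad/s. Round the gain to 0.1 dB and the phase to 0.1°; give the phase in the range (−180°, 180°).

-9.0 dB, -45.2°

At ω = 2 rad/s:
pole (1 + j2·0.5) = 1 + j1 → |·| ≈ 1.4142, ∠ ≈ 45.00°
pole (1 + j2·0.002) = 1 + j0.004 → |·| ≈ 1, ∠ ≈ 0.23°
|L| = 0.5 · 1 / (1.4142 · 1) ≈ 0.35356
Gain = 20 log₁₀(0.35356) ≈ -9.03 dB
∠L = (0°) − (45.00° + 0.23°) = -45.23°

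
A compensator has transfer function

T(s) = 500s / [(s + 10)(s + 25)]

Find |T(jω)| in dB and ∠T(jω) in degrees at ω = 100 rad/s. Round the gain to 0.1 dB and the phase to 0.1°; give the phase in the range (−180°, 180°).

13.7 dB, -70.3°

At s = jω = j100:
zero at origin: s = j100 → |·| = 100, ∠ = 90.00°
pole (s+10): 10 + j100 → |·| = √(10²+100²) = √10100 ≈ 100.5, ∠ = arctan(100/10) ≈ 84.29°
pole (s+25): 25 + j100 → |·| = √(25²+100²) = √10625 ≈ 103.08, ∠ = arctan(100/25) ≈ 75.96°
|T| = 500 · 100 / 10360 ≈ 4.8263
Gain = 20 log₁₀(4.8263) ≈ 13.67 dB
∠T = 90.00° − 160.25° = -70.25°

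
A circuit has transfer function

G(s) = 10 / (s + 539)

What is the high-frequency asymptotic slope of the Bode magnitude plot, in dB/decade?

Each pole contributes −20 dB/decade at high frequency; each zero contributes +20 dB/decade.
Net: 0 zero(s) − 1 pole(s) → -20 dB/decade.

-20 dB/decade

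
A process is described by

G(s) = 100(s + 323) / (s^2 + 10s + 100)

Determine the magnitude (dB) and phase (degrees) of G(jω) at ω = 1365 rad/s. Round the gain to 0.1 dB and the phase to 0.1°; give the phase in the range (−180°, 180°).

-22.5 dB, -102.9°

At s = jω = j1365:
zero (s+323): 323 + j1365 → |·| = √(323²+1365²) = √1967554 ≈ 1402.7, ∠ = arctan(1365/323) ≈ 76.69°
quadratic: (j1365)² + 10·j1365 + 100 = -1863125 + j13650 → |·| ≈ 1.8632e+06, ∠ ≈ 179.58°
|G| = 100 · 1402.7 / 1.8632e+06 ≈ 0.075284
Gain = 20 log₁₀(0.075284) ≈ -22.47 dB
∠G = 76.69° − 179.58° = -102.89°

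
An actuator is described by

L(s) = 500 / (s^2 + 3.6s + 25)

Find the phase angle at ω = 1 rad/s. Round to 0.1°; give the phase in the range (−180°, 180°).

At s = jω = j1:
quadratic: (j1)² + 3.6·j1 + 25 = 24 + j3.6 → |·| ≈ 24.268, ∠ ≈ 8.53°
∠L = 0.00° − 8.53° = -8.53°

-8.5°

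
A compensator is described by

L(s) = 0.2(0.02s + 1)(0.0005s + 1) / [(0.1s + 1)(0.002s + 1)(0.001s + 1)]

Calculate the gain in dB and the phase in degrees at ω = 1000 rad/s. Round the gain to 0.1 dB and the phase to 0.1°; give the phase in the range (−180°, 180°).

At ω = 1000 rad/s:
zero (1 + j1000·0.02) = 1 + j20 → |·| ≈ 20.025, ∠ ≈ 87.14°
zero (1 + j1000·0.0005) = 1 + j0.5 → |·| ≈ 1.118, ∠ ≈ 26.57°
pole (1 + j1000·0.1) = 1 + j100 → |·| ≈ 100, ∠ ≈ 89.43°
pole (1 + j1000·0.002) = 1 + j2 → |·| ≈ 2.2361, ∠ ≈ 63.43°
pole (1 + j1000·0.001) = 1 + j1 → |·| ≈ 1.4142, ∠ ≈ 45.00°
|L| = 0.2 · 20.025 · 1.118 / (100 · 2.2361 · 1.4142) ≈ 0.014159
Gain = 20 log₁₀(0.014159) ≈ -36.98 dB
∠L = (87.14° + 26.57°) − (89.43° + 63.43° + 45.00°) = -84.15°

-37.0 dB, -84.2°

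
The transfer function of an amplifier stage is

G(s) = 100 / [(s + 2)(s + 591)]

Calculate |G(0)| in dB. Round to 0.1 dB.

G(0) = 100 / (2·591) ≈ 0.084602
20 log₁₀(0.084602) ≈ -21.45 dB

-21.5 dB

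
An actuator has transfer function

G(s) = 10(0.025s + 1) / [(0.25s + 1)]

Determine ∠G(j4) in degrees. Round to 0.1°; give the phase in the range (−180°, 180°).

At ω = 4 rad/s:
zero (1 + j4·0.025) = 1 + j0.1 → |·| ≈ 1.005, ∠ ≈ 5.71°
pole (1 + j4·0.25) = 1 + j1 → |·| ≈ 1.4142, ∠ ≈ 45.00°
∠G = (5.71°) − (45.00°) = -39.29°

-39.3°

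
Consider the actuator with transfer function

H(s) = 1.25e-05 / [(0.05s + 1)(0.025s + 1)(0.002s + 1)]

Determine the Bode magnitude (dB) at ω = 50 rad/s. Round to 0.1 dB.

At ω = 50 rad/s:
pole (1 + j50·0.05) = 1 + j2.5 → |·| ≈ 2.6926, ∠ ≈ 68.20°
pole (1 + j50·0.025) = 1 + j1.25 → |·| ≈ 1.6008, ∠ ≈ 51.34°
pole (1 + j50·0.002) = 1 + j0.1 → |·| ≈ 1.005, ∠ ≈ 5.71°
|H| = 1.25e-05 · 1 / (2.6926 · 1.6008 · 1.005) ≈ 2.8856e-06
Gain = 20 log₁₀(2.8856e-06) ≈ -110.80 dB

-110.8 dB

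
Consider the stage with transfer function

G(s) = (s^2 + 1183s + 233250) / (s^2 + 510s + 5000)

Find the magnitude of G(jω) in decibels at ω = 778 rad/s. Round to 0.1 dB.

2.8 dB

Substitute s = j778:
Numerator: (j778)^2 + 1183(j778) + 233250 = -372034 + j920374
Denominator: (j778)^2 + 510(j778) + 5000 = -600284 + j396780
|N| = √(372034² + 920374²) ≈ 9.9272e+05, ∠N ≈ 112.01°
|D| = √(600284² + 396780²) ≈ 7.1957e+05, ∠D ≈ 146.54°
|G| = 9.9272e+05 / 7.1957e+05 ≈ 1.3796
Gain = 20 log₁₀(1.3796) ≈ 2.80 dB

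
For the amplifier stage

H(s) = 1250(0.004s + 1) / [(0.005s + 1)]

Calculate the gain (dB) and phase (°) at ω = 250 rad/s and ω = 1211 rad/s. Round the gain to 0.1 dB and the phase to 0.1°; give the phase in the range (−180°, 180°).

ω = 250: 60.9 dB, -6.3°; ω = 1211: 60.1 dB, -2.3°

At ω = 250 rad/s:
zero (1 + j250·0.004) = 1 + j1 → |·| ≈ 1.4142, ∠ ≈ 45.00°
pole (1 + j250·0.005) = 1 + j1.25 → |·| ≈ 1.6008, ∠ ≈ 51.34°
|H| = 1250 · 1.4142 / (1.6008) ≈ 1104.3
Gain = 20 log₁₀(1104.3) ≈ 60.86 dB
∠H = (45.00°) − (51.34°) = -6.34°

At ω = 1211 rad/s:
zero (1 + j1211·0.004) = 1 + j4.844 → |·| ≈ 4.9461, ∠ ≈ 78.34°
pole (1 + j1211·0.005) = 1 + j6.055 → |·| ≈ 6.137, ∠ ≈ 80.62°
|H| = 1250 · 4.9461 / (6.137) ≈ 1007.4
Gain = 20 log₁₀(1007.4) ≈ 60.06 dB
∠H = (78.34°) − (80.62°) = -2.28°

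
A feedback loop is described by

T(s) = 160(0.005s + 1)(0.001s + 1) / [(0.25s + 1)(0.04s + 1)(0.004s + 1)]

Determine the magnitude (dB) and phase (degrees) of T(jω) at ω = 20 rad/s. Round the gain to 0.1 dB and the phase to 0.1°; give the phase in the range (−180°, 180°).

At ω = 20 rad/s:
zero (1 + j20·0.005) = 1 + j0.1 → |·| ≈ 1.005, ∠ ≈ 5.71°
zero (1 + j20·0.001) = 1 + j0.02 → |·| ≈ 1.0002, ∠ ≈ 1.15°
pole (1 + j20·0.25) = 1 + j5 → |·| ≈ 5.099, ∠ ≈ 78.69°
pole (1 + j20·0.04) = 1 + j0.8 → |·| ≈ 1.2806, ∠ ≈ 38.66°
pole (1 + j20·0.004) = 1 + j0.08 → |·| ≈ 1.0032, ∠ ≈ 4.57°
|T| = 160 · 1.005 · 1.0002 / (5.099 · 1.2806 · 1.0032) ≈ 24.552
Gain = 20 log₁₀(24.552) ≈ 27.80 dB
∠T = (5.71° + 1.15°) − (78.69° + 38.66° + 4.57°) = -115.06°

27.8 dB, -115.1°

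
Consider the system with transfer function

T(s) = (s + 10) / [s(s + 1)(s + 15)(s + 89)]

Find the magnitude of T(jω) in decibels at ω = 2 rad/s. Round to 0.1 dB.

-55.4 dB

At s = jω = j2:
zero (s+10): 10 + j2 → |·| = √(10²+2²) = √104 ≈ 10.198, ∠ = arctan(2/10) ≈ 11.31°
pole (s+1): 1 + j2 → |·| = √(1²+2²) = √5 ≈ 2.2361, ∠ = arctan(2/1) ≈ 63.43°
pole (s+15): 15 + j2 → |·| = √(15²+2²) = √229 ≈ 15.133, ∠ = arctan(2/15) ≈ 7.59°
pole (s+89): 89 + j2 → |·| = √(89²+2²) = √7925 ≈ 89.022, ∠ = arctan(2/89) ≈ 1.29°
pole at origin: |s| = 2, ∠ = 90.00° (in denominator)
|T| = 1 · 10.198 / 6024.8 ≈ 0.0016927
Gain = 20 log₁₀(0.0016927) ≈ -55.43 dB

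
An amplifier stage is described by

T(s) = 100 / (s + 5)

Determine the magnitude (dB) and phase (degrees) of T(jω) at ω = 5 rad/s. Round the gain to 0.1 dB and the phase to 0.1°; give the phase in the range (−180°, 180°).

23.0 dB, -45.0°

Substitute s = j5:
Numerator: 100 = 100 + j0
Denominator: (j5) + 5 = 5 + j5
|N| = √(100² + 0²) ≈ 100, ∠N ≈ 0.00°
|D| = √(5² + 5²) ≈ 7.0711, ∠D ≈ 45.00°
|T| = 100 / 7.0711 ≈ 14.142
Gain = 20 log₁₀(14.142) ≈ 23.01 dB
∠T = 0.00° − 45.00° = -45.00°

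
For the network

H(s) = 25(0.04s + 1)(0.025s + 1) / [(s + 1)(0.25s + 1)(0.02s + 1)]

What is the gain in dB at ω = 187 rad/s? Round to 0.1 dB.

-31.5 dB

At ω = 187 rad/s:
zero (1 + j187·0.04) = 1 + j7.48 → |·| ≈ 7.5465, ∠ ≈ 82.39°
zero (1 + j187·0.025) = 1 + j4.675 → |·| ≈ 4.7808, ∠ ≈ 77.93°
pole (1 + j187·1) = 1 + j187 → |·| ≈ 187, ∠ ≈ 89.69°
pole (1 + j187·0.25) = 1 + j46.75 → |·| ≈ 46.761, ∠ ≈ 88.77°
pole (1 + j187·0.02) = 1 + j3.74 → |·| ≈ 3.8714, ∠ ≈ 75.03°
|H| = 25 · 7.5465 · 4.7808 / (187 · 46.761 · 3.8714) ≈ 0.026644
Gain = 20 log₁₀(0.026644) ≈ -31.49 dB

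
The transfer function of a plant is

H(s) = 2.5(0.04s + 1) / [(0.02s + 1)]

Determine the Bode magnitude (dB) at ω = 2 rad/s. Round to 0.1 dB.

At ω = 2 rad/s:
zero (1 + j2·0.04) = 1 + j0.08 → |·| ≈ 1.0032, ∠ ≈ 4.57°
pole (1 + j2·0.02) = 1 + j0.04 → |·| ≈ 1.0008, ∠ ≈ 2.29°
|H| = 2.5 · 1.0032 / (1.0008) ≈ 2.506
Gain = 20 log₁₀(2.506) ≈ 7.98 dB

8.0 dB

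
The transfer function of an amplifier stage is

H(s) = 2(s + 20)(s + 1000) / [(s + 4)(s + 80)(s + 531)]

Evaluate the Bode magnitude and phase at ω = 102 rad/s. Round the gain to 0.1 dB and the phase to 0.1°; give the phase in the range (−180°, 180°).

-30.7 dB, -65.8°

At s = jω = j102:
zero (s+20): 20 + j102 → |·| = √(20²+102²) = √10804 ≈ 103.94, ∠ = arctan(102/20) ≈ 78.91°
zero (s+1000): 1000 + j102 → |·| = √(1000²+102²) = √1010404 ≈ 1005.2, ∠ = arctan(102/1000) ≈ 5.82°
pole (s+4): 4 + j102 → |·| = √(4²+102²) = √10420 ≈ 102.08, ∠ = arctan(102/4) ≈ 87.75°
pole (s+80): 80 + j102 → |·| = √(80²+102²) = √16804 ≈ 129.63, ∠ = arctan(102/80) ≈ 51.89°
pole (s+531): 531 + j102 → |·| = √(531²+102²) = √292365 ≈ 540.71, ∠ = arctan(102/531) ≈ 10.87°
|H| = 2 · 1.0448e+05 / 7.155e+06 ≈ 0.029205
Gain = 20 log₁₀(0.029205) ≈ -30.69 dB
∠H = 84.73° − 150.51° = -65.78°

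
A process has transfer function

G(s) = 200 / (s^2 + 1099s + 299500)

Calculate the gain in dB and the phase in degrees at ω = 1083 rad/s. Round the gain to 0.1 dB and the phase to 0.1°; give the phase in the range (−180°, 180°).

-77.4 dB, -126.3°

Substitute s = j1083:
Numerator: 200 = 200 + j0
Denominator: (j1083)^2 + 1099(j1083) + 299500 = -873389 + j1190217
|N| = √(200² + 0²) ≈ 200, ∠N ≈ 0.00°
|D| = √(873389² + 1190217²) ≈ 1.4763e+06, ∠D ≈ 126.27°
|G| = 200 / 1.4763e+06 ≈ 0.00013547
Gain = 20 log₁₀(0.00013547) ≈ -77.36 dB
∠G = 0.00° − 126.27° = -126.27°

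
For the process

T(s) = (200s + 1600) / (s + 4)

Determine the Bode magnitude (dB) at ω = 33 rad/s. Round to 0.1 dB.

46.2 dB

Substitute s = j33:
Numerator: 200(j33) + 1600 = 1600 + j6600
Denominator: (j33) + 4 = 4 + j33
|N| = √(1600² + 6600²) ≈ 6791.2, ∠N ≈ 76.37°
|D| = √(4² + 33²) ≈ 33.242, ∠D ≈ 83.09°
|T| = 6791.2 / 33.242 ≈ 204.3
Gain = 20 log₁₀(204.3) ≈ 46.21 dB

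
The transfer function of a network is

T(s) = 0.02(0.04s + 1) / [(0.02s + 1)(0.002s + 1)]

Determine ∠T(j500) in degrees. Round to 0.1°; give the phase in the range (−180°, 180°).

At ω = 500 rad/s:
zero (1 + j500·0.04) = 1 + j20 → |·| ≈ 20.025, ∠ ≈ 87.14°
pole (1 + j500·0.02) = 1 + j10 → |·| ≈ 10.05, ∠ ≈ 84.29°
pole (1 + j500·0.002) = 1 + j1 → |·| ≈ 1.4142, ∠ ≈ 45.00°
∠T = (87.14°) − (84.29° + 45.00°) = -42.15°

-42.2°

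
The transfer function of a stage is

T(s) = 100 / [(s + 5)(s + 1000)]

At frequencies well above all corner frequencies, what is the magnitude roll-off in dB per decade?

-40 dB/decade

Each pole contributes −20 dB/decade at high frequency; each zero contributes +20 dB/decade.
Net: 0 zero(s) − 2 pole(s) → -40 dB/decade.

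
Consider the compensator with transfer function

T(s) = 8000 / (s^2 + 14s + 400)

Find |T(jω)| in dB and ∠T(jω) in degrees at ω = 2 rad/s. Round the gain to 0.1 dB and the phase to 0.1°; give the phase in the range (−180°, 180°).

At s = jω = j2:
quadratic: (j2)² + 14·j2 + 400 = 396 + j28 → |·| ≈ 396.99, ∠ ≈ 4.04°
|T| = 8000 / 396.99 ≈ 20.152
Gain = 20 log₁₀(20.152) ≈ 26.09 dB
∠T = 0.00° − 4.04° = -4.04°

26.1 dB, -4.0°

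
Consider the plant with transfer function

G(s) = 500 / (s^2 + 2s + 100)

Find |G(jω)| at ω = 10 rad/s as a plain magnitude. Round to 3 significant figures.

25.0

At s = jω = j10:
quadratic: (j10)² + 2·j10 + 100 = 0 + j20 → |·| ≈ 20, ∠ ≈ 90.00°
|G| = 500 / 20 ≈ 25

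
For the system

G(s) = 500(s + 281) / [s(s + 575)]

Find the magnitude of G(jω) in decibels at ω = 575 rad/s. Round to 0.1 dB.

-3.3 dB

At s = jω = j575:
zero (s+281): 281 + j575 → |·| = √(281²+575²) = √409586 ≈ 639.99, ∠ = arctan(575/281) ≈ 63.96°
pole (s+575): 575 + j575 → |·| = √(575²+575²) = √661250 ≈ 813.17, ∠ = arctan(575/575) ≈ 45.00°
pole at origin: |s| = 575, ∠ = 90.00° (in denominator)
|G| = 500 · 639.99 / 4.6757e+05 ≈ 0.68438
Gain = 20 log₁₀(0.68438) ≈ -3.29 dB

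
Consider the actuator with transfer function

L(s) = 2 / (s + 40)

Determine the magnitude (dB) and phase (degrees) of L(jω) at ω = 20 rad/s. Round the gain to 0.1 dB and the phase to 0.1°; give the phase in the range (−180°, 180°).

-27.0 dB, -26.6°

At s = jω = j20:
pole (s+40): 40 + j20 → |·| = √(40²+20²) = √2000 ≈ 44.721, ∠ = arctan(20/40) ≈ 26.57°
|L| = 2 / 44.721 ≈ 0.044722
Gain = 20 log₁₀(0.044722) ≈ -26.99 dB
∠L = 0.00° − 26.57° = -26.57°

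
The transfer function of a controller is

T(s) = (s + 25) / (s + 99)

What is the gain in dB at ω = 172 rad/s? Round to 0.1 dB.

-1.2 dB

At s = jω = j172:
zero (s+25): 25 + j172 → |·| = √(25²+172²) = √30209 ≈ 173.81, ∠ = arctan(172/25) ≈ 81.73°
pole (s+99): 99 + j172 → |·| = √(99²+172²) = √39385 ≈ 198.46, ∠ = arctan(172/99) ≈ 60.08°
|T| = 1 · 173.81 / 198.46 ≈ 0.87579
Gain = 20 log₁₀(0.87579) ≈ -1.15 dB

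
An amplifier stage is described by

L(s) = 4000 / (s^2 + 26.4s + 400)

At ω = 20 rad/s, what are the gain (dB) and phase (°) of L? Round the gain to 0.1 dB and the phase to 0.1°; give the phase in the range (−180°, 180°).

17.6 dB, -90.0°

At s = jω = j20:
quadratic: (j20)² + 26.4·j20 + 400 = 0 + j528 → |·| ≈ 528, ∠ ≈ 90.00°
|L| = 4000 / 528 ≈ 7.5758
Gain = 20 log₁₀(7.5758) ≈ 17.59 dB
∠L = 0.00° − 90.00° = -90.00°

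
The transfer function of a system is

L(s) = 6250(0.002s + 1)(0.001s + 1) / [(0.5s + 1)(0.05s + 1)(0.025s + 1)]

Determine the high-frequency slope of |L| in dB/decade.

-20 dB/decade

Each pole contributes −20 dB/decade at high frequency; each zero contributes +20 dB/decade.
Net: 2 zero(s) − 3 pole(s) → -20 dB/decade.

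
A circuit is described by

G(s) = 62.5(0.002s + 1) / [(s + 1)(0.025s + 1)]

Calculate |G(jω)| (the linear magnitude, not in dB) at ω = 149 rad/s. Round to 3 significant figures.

At ω = 149 rad/s:
zero (1 + j149·0.002) = 1 + j0.298 → |·| ≈ 1.0435, ∠ ≈ 16.59°
pole (1 + j149·1) = 1 + j149 → |·| ≈ 149, ∠ ≈ 89.62°
pole (1 + j149·0.025) = 1 + j3.725 → |·| ≈ 3.8569, ∠ ≈ 74.97°
|G| = 62.5 · 1.0435 / (149 · 3.8569) ≈ 0.11349

0.113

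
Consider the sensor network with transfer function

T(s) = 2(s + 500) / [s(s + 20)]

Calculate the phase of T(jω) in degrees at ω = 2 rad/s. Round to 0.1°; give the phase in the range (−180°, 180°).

-95.5°

At s = jω = j2:
zero (s+500): 500 + j2 → |·| = √(500²+2²) = √250004 ≈ 500, ∠ = arctan(2/500) ≈ 0.23°
pole (s+20): 20 + j2 → |·| = √(20²+2²) = √404 ≈ 20.1, ∠ = arctan(2/20) ≈ 5.71°
pole at origin: |s| = 2, ∠ = 90.00° (in denominator)
∠T = 0.23° − 95.71° = -95.48°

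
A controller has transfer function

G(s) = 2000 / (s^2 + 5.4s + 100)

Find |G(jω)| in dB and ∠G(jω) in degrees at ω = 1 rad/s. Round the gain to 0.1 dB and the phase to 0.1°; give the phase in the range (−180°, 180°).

26.1 dB, -3.1°

At s = jω = j1:
quadratic: (j1)² + 5.4·j1 + 100 = 99 + j5.4 → |·| ≈ 99.147, ∠ ≈ 3.12°
|G| = 2000 / 99.147 ≈ 20.172
Gain = 20 log₁₀(20.172) ≈ 26.09 dB
∠G = 0.00° − 3.12° = -3.12°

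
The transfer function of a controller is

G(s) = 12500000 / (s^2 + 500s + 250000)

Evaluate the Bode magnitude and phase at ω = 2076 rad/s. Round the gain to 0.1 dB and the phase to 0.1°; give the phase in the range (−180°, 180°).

At s = jω = j2076:
quadratic: (j2076)² + 500·j2076 + 250000 = -4059776 + j1038000 → |·| ≈ 4.1904e+06, ∠ ≈ 165.66°
|G| = 12500000 / 4.1904e+06 ≈ 2.983
Gain = 20 log₁₀(2.983) ≈ 9.49 dB
∠G = 0.00° − 165.66° = -165.66°

9.5 dB, -165.7°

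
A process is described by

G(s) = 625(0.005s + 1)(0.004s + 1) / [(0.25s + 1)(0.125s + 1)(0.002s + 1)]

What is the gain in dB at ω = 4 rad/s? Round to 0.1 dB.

At ω = 4 rad/s:
zero (1 + j4·0.005) = 1 + j0.02 → |·| ≈ 1.0002, ∠ ≈ 1.15°
zero (1 + j4·0.004) = 1 + j0.016 → |·| ≈ 1.0001, ∠ ≈ 0.92°
pole (1 + j4·0.25) = 1 + j1 → |·| ≈ 1.4142, ∠ ≈ 45.00°
pole (1 + j4·0.125) = 1 + j0.5 → |·| ≈ 1.118, ∠ ≈ 26.57°
pole (1 + j4·0.002) = 1 + j0.008 → |·| ≈ 1, ∠ ≈ 0.46°
|G| = 625 · 1.0002 · 1.0001 / (1.4142 · 1.118 · 1) ≈ 395.42
Gain = 20 log₁₀(395.42) ≈ 51.94 dB

51.9 dB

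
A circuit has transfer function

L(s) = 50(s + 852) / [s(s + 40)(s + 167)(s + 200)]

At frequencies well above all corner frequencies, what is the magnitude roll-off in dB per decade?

Each pole contributes −20 dB/decade at high frequency; each zero contributes +20 dB/decade.
Net: 1 zero(s) − 4 pole(s) → -60 dB/decade.

-60 dB/decade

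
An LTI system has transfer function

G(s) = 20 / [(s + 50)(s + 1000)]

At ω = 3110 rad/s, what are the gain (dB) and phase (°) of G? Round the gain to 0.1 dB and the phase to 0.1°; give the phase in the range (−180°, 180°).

At s = jω = j3110:
pole (s+50): 50 + j3110 → |·| = √(50²+3110²) = √9674600 ≈ 3110.4, ∠ = arctan(3110/50) ≈ 89.08°
pole (s+1000): 1000 + j3110 → |·| = √(1000²+3110²) = √10672100 ≈ 3266.8, ∠ = arctan(3110/1000) ≈ 72.18°
|G| = 20 / 1.0161e+07 ≈ 1.9683e-06
Gain = 20 log₁₀(1.9683e-06) ≈ -114.12 dB
∠G = 0.00° − 161.26° = -161.26°

-114.1 dB, -161.3°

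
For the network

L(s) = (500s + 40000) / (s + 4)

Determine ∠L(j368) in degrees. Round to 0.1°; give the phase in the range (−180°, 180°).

-11.6°

Substitute s = j368:
Numerator: 500(j368) + 40000 = 40000 + j184000
Denominator: (j368) + 4 = 4 + j368
|N| = √(40000² + 184000²) ≈ 1.883e+05, ∠N ≈ 77.74°
|D| = √(4² + 368²) ≈ 368.02, ∠D ≈ 89.38°
∠L = 77.74° − 89.38° = -11.64°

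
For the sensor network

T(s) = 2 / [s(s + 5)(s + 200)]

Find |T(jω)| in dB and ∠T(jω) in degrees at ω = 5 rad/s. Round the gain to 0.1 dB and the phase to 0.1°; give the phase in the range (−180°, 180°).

At s = jω = j5:
pole (s+5): 5 + j5 → |·| = √(5²+5²) = √50 ≈ 7.0711, ∠ = arctan(5/5) ≈ 45.00°
pole (s+200): 200 + j5 → |·| = √(200²+5²) = √40025 ≈ 200.06, ∠ = arctan(5/200) ≈ 1.43°
pole at origin: |s| = 5, ∠ = 90.00° (in denominator)
|T| = 2 / 7073.2 ≈ 0.00028276
Gain = 20 log₁₀(0.00028276) ≈ -70.97 dB
∠T = 0.00° − 136.43° = -136.43°

-71.0 dB, -136.4°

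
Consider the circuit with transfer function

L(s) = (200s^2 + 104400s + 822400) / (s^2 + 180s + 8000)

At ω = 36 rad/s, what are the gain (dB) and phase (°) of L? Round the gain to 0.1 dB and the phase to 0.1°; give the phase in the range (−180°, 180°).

Substitute s = j36:
Numerator: 200(j36)^2 + 104400(j36) + 822400 = 563200 + j3758400
Denominator: (j36)^2 + 180(j36) + 8000 = 6704 + j6480
|N| = √(563200² + 3758400²) ≈ 3.8004e+06, ∠N ≈ 81.48°
|D| = √(6704² + 6480²) ≈ 9323.8, ∠D ≈ 44.03°
|L| = 3.8004e+06 / 9323.8 ≈ 407.6
Gain = 20 log₁₀(407.6) ≈ 52.20 dB
∠L = 81.48° − 44.03° = 37.45°

52.2 dB, 37.5°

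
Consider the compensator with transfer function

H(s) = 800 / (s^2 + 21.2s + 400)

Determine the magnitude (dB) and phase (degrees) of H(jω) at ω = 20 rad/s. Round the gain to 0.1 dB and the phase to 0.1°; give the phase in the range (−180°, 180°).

5.5 dB, -90.0°

At s = jω = j20:
quadratic: (j20)² + 21.2·j20 + 400 = 0 + j424 → |·| ≈ 424, ∠ ≈ 90.00°
|H| = 800 / 424 ≈ 1.8868
Gain = 20 log₁₀(1.8868) ≈ 5.51 dB
∠H = 0.00° − 90.00° = -90.00°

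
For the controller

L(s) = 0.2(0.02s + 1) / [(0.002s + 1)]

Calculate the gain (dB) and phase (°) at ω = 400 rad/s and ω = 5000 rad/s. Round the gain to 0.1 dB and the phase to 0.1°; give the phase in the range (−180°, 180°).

At ω = 400 rad/s:
zero (1 + j400·0.02) = 1 + j8 → |·| ≈ 8.0623, ∠ ≈ 82.87°
pole (1 + j400·0.002) = 1 + j0.8 → |·| ≈ 1.2806, ∠ ≈ 38.66°
|L| = 0.2 · 8.0623 / (1.2806) ≈ 1.2591
Gain = 20 log₁₀(1.2591) ≈ 2.00 dB
∠L = (82.87°) − (38.66°) = 44.21°

At ω = 5000 rad/s:
zero (1 + j5000·0.02) = 1 + j100 → |·| ≈ 100, ∠ ≈ 89.43°
pole (1 + j5000·0.002) = 1 + j10 → |·| ≈ 10.05, ∠ ≈ 84.29°
|L| = 0.2 · 100 / (10.05) ≈ 1.99
Gain = 20 log₁₀(1.99) ≈ 5.98 dB
∠L = (89.43°) − (84.29°) = 5.14°

ω = 400: 2.0 dB, 44.2°; ω = 5000: 6.0 dB, 5.1°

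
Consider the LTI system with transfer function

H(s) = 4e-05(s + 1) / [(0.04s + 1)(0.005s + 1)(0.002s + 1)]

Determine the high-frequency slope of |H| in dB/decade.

Each pole contributes −20 dB/decade at high frequency; each zero contributes +20 dB/decade.
Net: 1 zero(s) − 3 pole(s) → -40 dB/decade.

-40 dB/decade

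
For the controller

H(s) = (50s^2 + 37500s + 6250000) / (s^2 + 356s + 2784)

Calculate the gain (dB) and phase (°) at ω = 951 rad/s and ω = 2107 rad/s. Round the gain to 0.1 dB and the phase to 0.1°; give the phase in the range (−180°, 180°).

Substitute s = j951:
Numerator: 50(j951)^2 + 37500(j951) + 6250000 = -38970050 + j35662500
Denominator: (j951)^2 + 356(j951) + 2784 = -901617 + j338556
|N| = √(38970050² + 35662500²) ≈ 5.2825e+07, ∠N ≈ 137.54°
|D| = √(901617² + 338556²) ≈ 9.6309e+05, ∠D ≈ 159.42°
|H| = 5.2825e+07 / 9.6309e+05 ≈ 54.849
Gain = 20 log₁₀(54.849) ≈ 34.78 dB
∠H = 137.54° − 159.42° = -21.88°

Substitute s = j2107:
Numerator: 50(j2107)^2 + 37500(j2107) + 6250000 = -215722450 + j79012500
Denominator: (j2107)^2 + 356(j2107) + 2784 = -4436665 + j750092
|N| = √(215722450² + 79012500²) ≈ 2.2974e+08, ∠N ≈ 159.88°
|D| = √(4436665² + 750092²) ≈ 4.4996e+06, ∠D ≈ 170.40°
|H| = 2.2974e+08 / 4.4996e+06 ≈ 51.058
Gain = 20 log₁₀(51.058) ≈ 34.16 dB
∠H = 159.88° − 170.40° = -10.52°

ω = 951: 34.8 dB, -21.9°; ω = 2107: 34.2 dB, -10.5°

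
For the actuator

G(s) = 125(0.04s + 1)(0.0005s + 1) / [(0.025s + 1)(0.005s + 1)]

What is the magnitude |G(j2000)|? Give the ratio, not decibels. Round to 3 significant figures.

At ω = 2000 rad/s:
zero (1 + j2000·0.04) = 1 + j80 → |·| ≈ 80.006, ∠ ≈ 89.28°
zero (1 + j2000·0.0005) = 1 + j1 → |·| ≈ 1.4142, ∠ ≈ 45.00°
pole (1 + j2000·0.025) = 1 + j50 → |·| ≈ 50.01, ∠ ≈ 88.85°
pole (1 + j2000·0.005) = 1 + j10 → |·| ≈ 10.05, ∠ ≈ 84.29°
|G| = 125 · 80.006 · 1.4142 / (50.01 · 10.05) ≈ 28.14

28.1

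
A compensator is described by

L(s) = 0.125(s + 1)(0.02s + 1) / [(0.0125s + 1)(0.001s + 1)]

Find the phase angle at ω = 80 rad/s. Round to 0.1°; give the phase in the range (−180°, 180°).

97.7°

At ω = 80 rad/s:
zero (1 + j80·1) = 1 + j80 → |·| ≈ 80.006, ∠ ≈ 89.28°
zero (1 + j80·0.02) = 1 + j1.6 → |·| ≈ 1.8868, ∠ ≈ 57.99°
pole (1 + j80·0.0125) = 1 + j1 → |·| ≈ 1.4142, ∠ ≈ 45.00°
pole (1 + j80·0.001) = 1 + j0.08 → |·| ≈ 1.0032, ∠ ≈ 4.57°
∠L = (89.28° + 57.99°) − (45.00° + 4.57°) = 97.70°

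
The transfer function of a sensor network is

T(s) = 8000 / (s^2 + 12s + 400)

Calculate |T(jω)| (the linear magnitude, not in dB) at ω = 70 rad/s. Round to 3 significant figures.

1.75

At s = jω = j70:
quadratic: (j70)² + 12·j70 + 400 = -4500 + j840 → |·| ≈ 4577.7, ∠ ≈ 169.43°
|T| = 8000 / 4577.7 ≈ 1.7476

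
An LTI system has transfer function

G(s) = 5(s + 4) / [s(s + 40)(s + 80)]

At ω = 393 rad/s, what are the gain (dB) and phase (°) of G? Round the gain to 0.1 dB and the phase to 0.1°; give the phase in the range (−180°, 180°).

At s = jω = j393:
zero (s+4): 4 + j393 → |·| = √(4²+393²) = √154465 ≈ 393.02, ∠ = arctan(393/4) ≈ 89.42°
pole (s+40): 40 + j393 → |·| = √(40²+393²) = √156049 ≈ 395.03, ∠ = arctan(393/40) ≈ 84.19°
pole (s+80): 80 + j393 → |·| = √(80²+393²) = √160849 ≈ 401.06, ∠ = arctan(393/80) ≈ 78.49°
pole at origin: |s| = 393, ∠ = 90.00° (in denominator)
|G| = 5 · 393.02 / 6.2263e+07 ≈ 3.1561e-05
Gain = 20 log₁₀(3.1561e-05) ≈ -90.02 dB
∠G = 89.42° − 252.68° = -163.26°

-90.0 dB, -163.3°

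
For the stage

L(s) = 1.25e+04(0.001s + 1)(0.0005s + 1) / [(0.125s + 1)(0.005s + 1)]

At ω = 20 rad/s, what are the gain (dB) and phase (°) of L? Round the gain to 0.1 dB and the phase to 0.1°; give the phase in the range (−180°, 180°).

73.3 dB, -72.2°

At ω = 20 rad/s:
zero (1 + j20·0.001) = 1 + j0.02 → |·| ≈ 1.0002, ∠ ≈ 1.15°
zero (1 + j20·0.0005) = 1 + j0.01 → |·| ≈ 1, ∠ ≈ 0.57°
pole (1 + j20·0.125) = 1 + j2.5 → |·| ≈ 2.6926, ∠ ≈ 68.20°
pole (1 + j20·0.005) = 1 + j0.1 → |·| ≈ 1.005, ∠ ≈ 5.71°
|L| = 1.25e+04 · 1.0002 · 1 / (2.6926 · 1.005) ≈ 4620.2
Gain = 20 log₁₀(4620.2) ≈ 73.29 dB
∠L = (1.15° + 0.57°) − (68.20° + 5.71°) = -72.19°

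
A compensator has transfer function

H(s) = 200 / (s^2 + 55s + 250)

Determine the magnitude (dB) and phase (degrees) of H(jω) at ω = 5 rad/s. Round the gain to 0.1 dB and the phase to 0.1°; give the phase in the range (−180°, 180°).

-5.0 dB, -50.7°

Substitute s = j5:
Numerator: 200 = 200 + j0
Denominator: (j5)^2 + 55(j5) + 250 = 225 + j275
|N| = √(200² + 0²) ≈ 200, ∠N ≈ 0.00°
|D| = √(225² + 275²) ≈ 355.32, ∠D ≈ 50.71°
|H| = 200 / 355.32 ≈ 0.56287
Gain = 20 log₁₀(0.56287) ≈ -4.99 dB
∠H = 0.00° − 50.71° = -50.71°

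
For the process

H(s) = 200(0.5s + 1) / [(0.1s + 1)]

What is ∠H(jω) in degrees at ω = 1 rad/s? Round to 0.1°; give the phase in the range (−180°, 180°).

At ω = 1 rad/s:
zero (1 + j1·0.5) = 1 + j0.5 → |·| ≈ 1.118, ∠ ≈ 26.57°
pole (1 + j1·0.1) = 1 + j0.1 → |·| ≈ 1.005, ∠ ≈ 5.71°
∠H = (26.57°) − (5.71°) = 20.86°

20.9°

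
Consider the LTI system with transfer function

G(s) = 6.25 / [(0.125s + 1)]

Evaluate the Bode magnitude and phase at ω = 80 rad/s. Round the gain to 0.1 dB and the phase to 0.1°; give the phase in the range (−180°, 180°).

-4.1 dB, -84.3°

At ω = 80 rad/s:
pole (1 + j80·0.125) = 1 + j10 → |·| ≈ 10.05, ∠ ≈ 84.29°
|G| = 6.25 · 1 / (10.05) ≈ 0.62189
Gain = 20 log₁₀(0.62189) ≈ -4.13 dB
∠G = (0°) − (84.29°) = -84.29°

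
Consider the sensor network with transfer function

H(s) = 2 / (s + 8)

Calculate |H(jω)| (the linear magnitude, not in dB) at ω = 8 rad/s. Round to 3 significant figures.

0.177

Substitute s = j8:
Numerator: 2 = 2 + j0
Denominator: (j8) + 8 = 8 + j8
|N| = √(2² + 0²) ≈ 2, ∠N ≈ 0.00°
|D| = √(8² + 8²) ≈ 11.314, ∠D ≈ 45.00°
|H| = 2 / 11.314 ≈ 0.17677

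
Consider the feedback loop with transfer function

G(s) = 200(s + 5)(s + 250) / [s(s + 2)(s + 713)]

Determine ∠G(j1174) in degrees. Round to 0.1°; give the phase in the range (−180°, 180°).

-70.9°

At s = jω = j1174:
zero (s+5): 5 + j1174 → |·| = √(5²+1174²) = √1378301 ≈ 1174, ∠ = arctan(1174/5) ≈ 89.76°
zero (s+250): 250 + j1174 → |·| = √(250²+1174²) = √1440776 ≈ 1200.3, ∠ = arctan(1174/250) ≈ 77.98°
pole (s+2): 2 + j1174 → |·| = √(2²+1174²) = √1378280 ≈ 1174, ∠ = arctan(1174/2) ≈ 89.90°
pole (s+713): 713 + j1174 → |·| = √(713²+1174²) = √1886645 ≈ 1373.6, ∠ = arctan(1174/713) ≈ 58.73°
pole at origin: |s| = 1174, ∠ = 90.00° (in denominator)
∠G = 167.74° − 238.63° = -70.89°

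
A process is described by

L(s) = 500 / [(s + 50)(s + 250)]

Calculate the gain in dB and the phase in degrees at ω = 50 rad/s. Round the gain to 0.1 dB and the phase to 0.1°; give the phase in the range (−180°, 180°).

-31.1 dB, -56.3°

At s = jω = j50:
pole (s+50): 50 + j50 → |·| = √(50²+50²) = √5000 ≈ 70.711, ∠ = arctan(50/50) ≈ 45.00°
pole (s+250): 250 + j50 → |·| = √(250²+50²) = √65000 ≈ 254.95, ∠ = arctan(50/250) ≈ 11.31°
|L| = 500 / 18028 ≈ 0.027735
Gain = 20 log₁₀(0.027735) ≈ -31.14 dB
∠L = 0.00° − 56.31° = -56.31°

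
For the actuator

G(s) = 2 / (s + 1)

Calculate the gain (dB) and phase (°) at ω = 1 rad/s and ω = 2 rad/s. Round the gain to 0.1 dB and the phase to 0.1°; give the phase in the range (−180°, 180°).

At s = jω = j1:
pole (s+1): 1 + j1 → |·| = √(1²+1²) = √2 ≈ 1.4142, ∠ = arctan(1/1) ≈ 45.00°
|G| = 2 / 1.4142 ≈ 1.4142
Gain = 20 log₁₀(1.4142) ≈ 3.01 dB
∠G = 0.00° − 45.00° = -45.00°

At s = jω = j2:
pole (s+1): 1 + j2 → |·| = √(1²+2²) = √5 ≈ 2.2361, ∠ = arctan(2/1) ≈ 63.43°
|G| = 2 / 2.2361 ≈ 0.89441
Gain = 20 log₁₀(0.89441) ≈ -0.97 dB
∠G = 0.00° − 63.43° = -63.43°

ω = 1: 3.0 dB, -45.0°; ω = 2: -1.0 dB, -63.4°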